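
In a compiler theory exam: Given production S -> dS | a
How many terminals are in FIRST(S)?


Production: S -> dS | a
Examining each alternative for leading terminals:
  S -> dS : first terminal = 'd'
  S -> a : first terminal = 'a'
FIRST(S) = {a, d}
Count: 2

2


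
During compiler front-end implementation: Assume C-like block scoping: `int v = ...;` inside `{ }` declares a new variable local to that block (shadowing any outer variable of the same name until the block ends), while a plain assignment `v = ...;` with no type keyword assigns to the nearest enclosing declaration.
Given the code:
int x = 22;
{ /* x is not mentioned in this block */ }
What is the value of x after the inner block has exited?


Analyzing scoping rules:
Outer scope: declares x = 22
Inner block: x is neither redeclared nor assigned -> unchanged
After the block -> 22
Result: 22

22


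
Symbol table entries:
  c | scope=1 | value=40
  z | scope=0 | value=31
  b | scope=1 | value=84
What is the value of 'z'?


Searching symbol table for 'z':
  c | scope=1 | value=40
  z | scope=0 | value=31 <- MATCH
  b | scope=1 | value=84
Found 'z' at scope 0 with value 31

31


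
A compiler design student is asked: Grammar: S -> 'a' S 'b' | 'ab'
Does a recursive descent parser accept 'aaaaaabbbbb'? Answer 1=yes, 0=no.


Grammar accepts strings of the form a^n b^n (n >= 1)
Word: 'aaaaaabbbbb'
Counting: 6 a's and 5 b's
Check: 6 == 5? No
Mismatch: a-count != b-count
Rejected

0


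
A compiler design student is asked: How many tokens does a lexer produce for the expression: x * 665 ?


Scanning 'x * 665'
Token 1: 'x' -> identifier
Token 2: '*' -> operator
Token 3: '665' -> integer_literal
Total tokens: 3

3


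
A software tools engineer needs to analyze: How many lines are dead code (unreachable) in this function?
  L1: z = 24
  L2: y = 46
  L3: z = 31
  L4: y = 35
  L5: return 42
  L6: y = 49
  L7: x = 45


Analyzing control flow:
  L1: reachable (before return)
  L2: reachable (before return)
  L3: reachable (before return)
  L4: reachable (before return)
  L5: reachable (return statement)
  L6: DEAD (after return at L5)
  L7: DEAD (after return at L5)
Return at L5, total lines = 7
Dead lines: L6 through L7
Count: 2

2


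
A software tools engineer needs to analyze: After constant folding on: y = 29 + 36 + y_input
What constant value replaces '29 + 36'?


Identifying constant sub-expression:
  Original: y = 29 + 36 + y_input
  29 and 36 are both compile-time constants
  Evaluating: 29 + 36 = 65
  After folding: y = 65 + y_input

65


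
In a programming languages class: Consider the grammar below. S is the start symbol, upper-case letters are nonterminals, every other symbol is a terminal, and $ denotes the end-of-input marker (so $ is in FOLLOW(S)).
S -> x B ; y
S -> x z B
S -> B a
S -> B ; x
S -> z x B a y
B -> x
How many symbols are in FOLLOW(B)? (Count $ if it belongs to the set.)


S is the start symbol and does not occur in any rule body, so FOLLOW(S) = {$}.
Examining every occurrence of B in a rule body:
  S -> x B ; y : B is followed by terminal ';' -> add ';'
  S -> x z B : B is at the right end -> add FOLLOW(S) = {$}
  S -> B a : B is followed by terminal 'a' -> add 'a'
  S -> B ; x : B is followed by terminal ';' -> add ';' (already in the set)
  S -> z x B a y : B is followed by terminal 'a' -> add 'a' (already in the set)
  B -> x : B does not occur in the body -> contributes nothing
FOLLOW(B) = {;, a, $}
Count: 3

3


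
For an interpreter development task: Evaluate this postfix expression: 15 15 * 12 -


Processing tokens left to right:
Push 15, Push 15
Pop 15 and 15, compute 15 * 15 = 225, push 225
Push 12
Pop 225 and 12, compute 225 - 12 = 213, push 213
Stack result: 213

213


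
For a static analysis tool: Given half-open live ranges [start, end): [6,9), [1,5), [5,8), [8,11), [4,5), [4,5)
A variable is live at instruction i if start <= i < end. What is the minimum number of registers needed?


Live ranges:
  Var0: [6, 9)
  Var1: [1, 5)
  Var2: [5, 8)
  Var3: [8, 11)
  Var4: [4, 5)
  Var5: [4, 5)
Sweep-line events (position, delta, active):
  pos=1 start -> active=1
  pos=4 start -> active=2
  pos=4 start -> active=3
  pos=5 end -> active=2
  pos=5 end -> active=1
  pos=5 end -> active=0
  pos=5 start -> active=1
  pos=6 start -> active=2
  pos=8 end -> active=1
  pos=8 start -> active=2
  pos=9 end -> active=1
  pos=11 end -> active=0
Maximum simultaneous active: 3
Minimum registers needed: 3

3


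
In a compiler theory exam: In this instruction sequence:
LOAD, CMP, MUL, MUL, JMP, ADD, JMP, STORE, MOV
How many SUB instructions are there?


Scanning instruction sequence for SUB:
  Position 1: LOAD
  Position 2: CMP
  Position 3: MUL
  Position 4: MUL
  Position 5: JMP
  Position 6: ADD
  Position 7: JMP
  Position 8: STORE
  Position 9: MOV
Matches at positions: []
Total SUB count: 0

0


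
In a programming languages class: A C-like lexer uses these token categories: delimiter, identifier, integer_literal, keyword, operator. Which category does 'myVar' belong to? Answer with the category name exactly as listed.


Token: 'myVar'
Checking categories:
  identifier: YES
  integer_literal: no
  operator: no
  keyword: no
  delimiter: no
Category: identifier

identifier


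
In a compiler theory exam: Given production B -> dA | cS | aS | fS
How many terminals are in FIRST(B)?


Production: B -> dA | cS | aS | fS
Examining each alternative for leading terminals:
  B -> dA : first terminal = 'd'
  B -> cS : first terminal = 'c'
  B -> aS : first terminal = 'a'
  B -> fS : first terminal = 'f'
FIRST(B) = {a, c, d, f}
Count: 4

4


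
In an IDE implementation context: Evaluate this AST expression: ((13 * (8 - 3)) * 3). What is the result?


Expression: ((13 * (8 - 3)) * 3)
Evaluating step by step:
  8 - 3 = 5
  13 * 5 = 65
  65 * 3 = 195
Result: 195

195


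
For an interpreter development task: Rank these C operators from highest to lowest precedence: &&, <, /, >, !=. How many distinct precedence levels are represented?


Looking up precedence for each operator:
  && -> precedence 2
  < -> precedence 4
  / -> precedence 6
  > -> precedence 4
  != -> precedence 3
Sorted highest to lowest: /, <, >, !=, &&
Distinct precedence values: [6, 4, 3, 2]
Number of distinct levels: 4

4


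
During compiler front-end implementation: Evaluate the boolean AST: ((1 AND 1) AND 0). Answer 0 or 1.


Step 1: Evaluate inner node
  1 AND 1 = 1
Step 2: Evaluate root node
  1 AND 0 = 0

0


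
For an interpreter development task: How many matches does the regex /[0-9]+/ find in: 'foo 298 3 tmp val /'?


Pattern: /[0-9]+/ (int literals)
Input: 'foo 298 3 tmp val /'
Scanning for matches:
  Match 1: '298'
  Match 2: '3'
Total matches: 2

2


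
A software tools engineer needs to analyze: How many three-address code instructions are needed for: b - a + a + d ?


Expression: b - a + a + d
Generating three-address code (respecting * over +/- precedence):
  Instruction 1: t1 = b - a
  Instruction 2: t2 = t1 + a
  Instruction 3: t3 = t2 + d
Total instructions: 3

3


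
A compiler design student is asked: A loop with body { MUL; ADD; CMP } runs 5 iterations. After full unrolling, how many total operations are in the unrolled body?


Loop body operations: MUL, ADD, CMP (3 ops per iteration)
Unrolling 5 iterations:
  Iteration 1: MUL, ADD, CMP (3 ops)
  Iteration 2: MUL, ADD, CMP (3 ops)
  Iteration 3: MUL, ADD, CMP (3 ops)
  Iteration 4: MUL, ADD, CMP (3 ops)
  Iteration 5: MUL, ADD, CMP (3 ops)
Total: 5 iterations * 3 ops/iter = 15 operations

15


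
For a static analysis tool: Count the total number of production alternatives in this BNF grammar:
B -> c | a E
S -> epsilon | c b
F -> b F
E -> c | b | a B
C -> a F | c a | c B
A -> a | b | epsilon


Counting alternatives per rule:
  B: 2 alternative(s)
  S: 2 alternative(s)
  F: 1 alternative(s)
  E: 3 alternative(s)
  C: 3 alternative(s)
  A: 3 alternative(s)
Sum: 2 + 2 + 1 + 3 + 3 + 3 = 14

14


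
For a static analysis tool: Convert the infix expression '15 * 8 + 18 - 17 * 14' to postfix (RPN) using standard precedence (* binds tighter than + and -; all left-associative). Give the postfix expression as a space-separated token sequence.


Applying the shunting-yard algorithm:
  Operand 15 -> output
  Push '*' onto operator stack -> op-stack: [*]
  Operand 8 -> output
  See '+' (prec 1); top '*' (prec 2) >= it -> pop '*' to output
  Push '+' onto operator stack -> op-stack: [+]
  Operand 18 -> output
  See '-' (prec 1); top '+' (prec 1) >= it -> pop '+' to output
  Push '-' onto operator stack -> op-stack: [-]
  Operand 17 -> output
  Push '*' onto operator stack -> op-stack: [-, *]
  Operand 14 -> output
  End of input: pop '*' to output
  End of input: pop '-' to output
Postfix result: 15 8 * 18 + 17 14 * -

15 8 * 18 + 17 14 * -


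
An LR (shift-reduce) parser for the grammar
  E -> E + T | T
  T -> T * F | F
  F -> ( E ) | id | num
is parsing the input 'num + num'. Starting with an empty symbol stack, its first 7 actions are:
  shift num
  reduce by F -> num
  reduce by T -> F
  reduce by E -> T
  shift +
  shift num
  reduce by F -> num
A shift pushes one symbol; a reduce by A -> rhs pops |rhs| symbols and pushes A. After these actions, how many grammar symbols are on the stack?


Tracking the symbol stack through each action:
  Action 1: shift 'num' : push -> stack = [num] (size 1)
  Action 2: reduce by F -> num : pop 1, push F -> stack = [F] (size 1)
  Action 3: reduce by T -> F : pop 1, push T -> stack = [T] (size 1)
  Action 4: reduce by E -> T : pop 1, push E -> stack = [E] (size 1)
  Action 5: shift '+' : push -> stack = [E, +] (size 2)
  Action 6: shift 'num' : push -> stack = [E, +, num] (size 3)
  Action 7: reduce by F -> num : pop 1, push F -> stack = [E, +, F] (size 3)
Final stack size: 3

3


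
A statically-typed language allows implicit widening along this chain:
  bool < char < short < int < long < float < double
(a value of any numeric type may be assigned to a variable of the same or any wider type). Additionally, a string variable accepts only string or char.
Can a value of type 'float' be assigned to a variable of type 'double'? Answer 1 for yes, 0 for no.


Target variable type: double
Source value type: float
Numeric ranks: float=5, double=6
Widening allowed iff rank(source) <= rank(target): 5 <= 6? Yes
Result: 1

1


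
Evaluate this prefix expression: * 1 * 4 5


Parsing prefix expression: * 1 * 4 5
Step 1: Innermost operation '* 4 5'
  4 * 5 = 20
Step 2: Outer operation '* 1 [20]'
  1 * 20 = 20

20


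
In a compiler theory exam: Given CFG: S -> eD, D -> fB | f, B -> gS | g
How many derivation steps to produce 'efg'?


Grammar: S -> eD, D -> fB | f, B -> gS | g
Deriving 'efg':
Step 1: S -> eD => eD
Step 2: D -> fB => efB
Step 3: B -> g => efg
Total derivation steps: 3

3


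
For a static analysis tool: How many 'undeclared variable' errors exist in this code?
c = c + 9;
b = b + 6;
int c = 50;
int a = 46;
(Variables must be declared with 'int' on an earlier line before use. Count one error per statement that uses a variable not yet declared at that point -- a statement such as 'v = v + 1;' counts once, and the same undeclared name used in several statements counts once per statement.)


Scanning code line by line:
  Line 1: use 'c' -> ERROR (undeclared)
  Line 2: use 'b' -> ERROR (undeclared)
  Line 3: declare 'c' -> declared = ['c']
  Line 4: declare 'a' -> declared = ['a', 'c']
Total undeclared variable errors: 2

2


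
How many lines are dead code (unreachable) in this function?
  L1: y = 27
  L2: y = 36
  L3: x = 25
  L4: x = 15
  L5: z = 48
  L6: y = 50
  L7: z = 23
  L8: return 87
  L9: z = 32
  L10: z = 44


Analyzing control flow:
  L1: reachable (before return)
  L2: reachable (before return)
  L3: reachable (before return)
  L4: reachable (before return)
  L5: reachable (before return)
  L6: reachable (before return)
  L7: reachable (before return)
  L8: reachable (return statement)
  L9: DEAD (after return at L8)
  L10: DEAD (after return at L8)
Return at L8, total lines = 10
Dead lines: L9 through L10
Count: 2

2


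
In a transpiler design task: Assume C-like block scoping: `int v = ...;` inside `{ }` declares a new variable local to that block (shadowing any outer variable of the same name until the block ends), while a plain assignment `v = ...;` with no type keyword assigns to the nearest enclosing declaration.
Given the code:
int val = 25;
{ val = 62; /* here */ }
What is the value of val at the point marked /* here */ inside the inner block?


Analyzing scoping rules:
Outer scope: declares val = 25
Inner block: 'val = 62;' has no type keyword, so it is an assignment to the outer val (no shadowing)
Inside the block, after the assignment -> 62
Result: 62

62


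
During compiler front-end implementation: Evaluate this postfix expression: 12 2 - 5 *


Processing tokens left to right:
Push 12, Push 2
Pop 12 and 2, compute 12 - 2 = 10, push 10
Push 5
Pop 10 and 5, compute 10 * 5 = 50, push 50
Stack result: 50

50


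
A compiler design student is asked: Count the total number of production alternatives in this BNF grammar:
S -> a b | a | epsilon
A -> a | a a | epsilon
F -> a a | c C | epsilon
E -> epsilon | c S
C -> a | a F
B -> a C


Counting alternatives per rule:
  S: 3 alternative(s)
  A: 3 alternative(s)
  F: 3 alternative(s)
  E: 2 alternative(s)
  C: 2 alternative(s)
  B: 1 alternative(s)
Sum: 3 + 3 + 3 + 2 + 2 + 1 = 14

14


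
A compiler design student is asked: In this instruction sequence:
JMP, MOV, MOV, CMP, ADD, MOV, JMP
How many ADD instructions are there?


Scanning instruction sequence for ADD:
  Position 1: JMP
  Position 2: MOV
  Position 3: MOV
  Position 4: CMP
  Position 5: ADD <- MATCH
  Position 6: MOV
  Position 7: JMP
Matches at positions: [5]
Total ADD count: 1

1


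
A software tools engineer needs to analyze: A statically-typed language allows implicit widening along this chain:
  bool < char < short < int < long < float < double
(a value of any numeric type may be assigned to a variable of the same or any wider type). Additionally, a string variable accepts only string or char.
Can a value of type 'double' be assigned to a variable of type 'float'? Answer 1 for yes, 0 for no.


Target variable type: float
Source value type: double
Numeric ranks: double=6, float=5
Widening allowed iff rank(source) <= rank(target): 6 <= 5? No
Result: 0

0


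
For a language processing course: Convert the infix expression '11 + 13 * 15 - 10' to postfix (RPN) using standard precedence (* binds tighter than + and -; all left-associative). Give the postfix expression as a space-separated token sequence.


Applying the shunting-yard algorithm:
  Operand 11 -> output
  Push '+' onto operator stack -> op-stack: [+]
  Operand 13 -> output
  Push '*' onto operator stack -> op-stack: [+, *]
  Operand 15 -> output
  See '-' (prec 1); top '*' (prec 2) >= it -> pop '*' to output
  See '-' (prec 1); top '+' (prec 1) >= it -> pop '+' to output
  Push '-' onto operator stack -> op-stack: [-]
  Operand 10 -> output
  End of input: pop '-' to output
Postfix result: 11 13 15 * + 10 -

11 13 15 * + 10 -


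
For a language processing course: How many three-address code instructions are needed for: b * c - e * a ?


Expression: b * c - e * a
Generating three-address code (respecting * over +/- precedence):
  Instruction 1: t1 = b * c
  Instruction 2: t2 = e * a
  Instruction 3: t3 = t1 - t2
Total instructions: 3

3


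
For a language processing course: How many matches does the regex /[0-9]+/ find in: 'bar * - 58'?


Pattern: /[0-9]+/ (int literals)
Input: 'bar * - 58'
Scanning for matches:
  Match 1: '58'
Total matches: 1

1


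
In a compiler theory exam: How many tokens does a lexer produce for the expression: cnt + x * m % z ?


Scanning 'cnt + x * m % z'
Token 1: 'cnt' -> identifier
Token 2: '+' -> operator
Token 3: 'x' -> identifier
Token 4: '*' -> operator
Token 5: 'm' -> identifier
Token 6: '%' -> operator
Token 7: 'z' -> identifier
Total tokens: 7

7


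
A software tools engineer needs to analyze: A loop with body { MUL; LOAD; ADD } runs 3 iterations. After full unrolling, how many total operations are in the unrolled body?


Loop body operations: MUL, LOAD, ADD (3 ops per iteration)
Unrolling 3 iterations:
  Iteration 1: MUL, LOAD, ADD (3 ops)
  Iteration 2: MUL, LOAD, ADD (3 ops)
  Iteration 3: MUL, LOAD, ADD (3 ops)
Total: 3 iterations * 3 ops/iter = 9 operations

9


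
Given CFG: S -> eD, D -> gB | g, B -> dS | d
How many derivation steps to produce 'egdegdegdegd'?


Grammar: S -> eD, D -> gB | g, B -> dS | d
Deriving 'egdegdegdegd':
Step 1: S -> eD => eD
Step 2: D -> gB => egB
Step 3: B -> dS => egdS
Step 4: S -> eD => egdeD
Step 5: D -> gB => egdegB
Step 6: B -> dS => egdegdS
Step 7: S -> eD => egdegdeD
Step 8: D -> gB => egdegdegB
Step 9: B -> dS => egdegdegdS
Step 10: S -> eD => egdegdegdeD
Step 11: D -> gB => egdegdegdegB
Step 12: B -> d => egdegdegdegd
Total derivation steps: 12

12


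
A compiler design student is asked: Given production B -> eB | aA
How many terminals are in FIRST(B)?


Production: B -> eB | aA
Examining each alternative for leading terminals:
  B -> eB : first terminal = 'e'
  B -> aA : first terminal = 'a'
FIRST(B) = {a, e}
Count: 2

2


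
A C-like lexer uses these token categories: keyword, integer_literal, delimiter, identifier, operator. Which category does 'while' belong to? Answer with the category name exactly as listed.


Token: 'while'
Checking categories:
  identifier: no
  integer_literal: no
  operator: no
  keyword: YES
  delimiter: no
Category: keyword

keyword


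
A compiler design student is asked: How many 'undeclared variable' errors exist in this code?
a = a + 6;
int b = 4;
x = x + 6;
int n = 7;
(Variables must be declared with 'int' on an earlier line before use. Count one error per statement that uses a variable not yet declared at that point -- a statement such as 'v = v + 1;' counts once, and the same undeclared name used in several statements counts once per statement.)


Scanning code line by line:
  Line 1: use 'a' -> ERROR (undeclared)
  Line 2: declare 'b' -> declared = ['b']
  Line 3: use 'x' -> ERROR (undeclared)
  Line 4: declare 'n' -> declared = ['b', 'n']
Total undeclared variable errors: 2

2


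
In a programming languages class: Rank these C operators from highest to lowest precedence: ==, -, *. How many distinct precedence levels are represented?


Looking up precedence for each operator:
  == -> precedence 3
  - -> precedence 5
  * -> precedence 6
Sorted highest to lowest: *, -, ==
Distinct precedence values: [6, 5, 3]
Number of distinct levels: 3

3


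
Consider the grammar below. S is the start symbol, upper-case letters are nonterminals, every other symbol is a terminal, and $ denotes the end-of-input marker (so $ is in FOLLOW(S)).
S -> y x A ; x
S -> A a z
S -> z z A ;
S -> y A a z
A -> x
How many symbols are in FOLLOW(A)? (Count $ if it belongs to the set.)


S is the start symbol and does not occur in any rule body, so FOLLOW(S) = {$}.
Examining every occurrence of A in a rule body:
  S -> y x A ; x : A is followed by terminal ';' -> add ';'
  S -> A a z : A is followed by terminal 'a' -> add 'a'
  S -> z z A ; : A is followed by terminal ';' -> add ';' (already in the set)
  S -> y A a z : A is followed by terminal 'a' -> add 'a' (already in the set)
  A -> x : A does not occur in the body -> contributes nothing
FOLLOW(A) = {;, a}
Count: 2

2


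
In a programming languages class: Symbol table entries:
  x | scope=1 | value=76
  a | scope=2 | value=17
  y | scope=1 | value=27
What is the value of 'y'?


Searching symbol table for 'y':
  x | scope=1 | value=76
  a | scope=2 | value=17
  y | scope=1 | value=27 <- MATCH
Found 'y' at scope 1 with value 27

27


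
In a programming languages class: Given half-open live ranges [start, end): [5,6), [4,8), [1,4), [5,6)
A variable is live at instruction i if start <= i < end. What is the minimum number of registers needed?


Live ranges:
  Var0: [5, 6)
  Var1: [4, 8)
  Var2: [1, 4)
  Var3: [5, 6)
Sweep-line events (position, delta, active):
  pos=1 start -> active=1
  pos=4 end -> active=0
  pos=4 start -> active=1
  pos=5 start -> active=2
  pos=5 start -> active=3
  pos=6 end -> active=2
  pos=6 end -> active=1
  pos=8 end -> active=0
Maximum simultaneous active: 3
Minimum registers needed: 3

3


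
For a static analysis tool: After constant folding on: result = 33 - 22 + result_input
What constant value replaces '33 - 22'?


Identifying constant sub-expression:
  Original: result = 33 - 22 + result_input
  33 and 22 are both compile-time constants
  Evaluating: 33 - 22 = 11
  After folding: result = 11 + result_input

11


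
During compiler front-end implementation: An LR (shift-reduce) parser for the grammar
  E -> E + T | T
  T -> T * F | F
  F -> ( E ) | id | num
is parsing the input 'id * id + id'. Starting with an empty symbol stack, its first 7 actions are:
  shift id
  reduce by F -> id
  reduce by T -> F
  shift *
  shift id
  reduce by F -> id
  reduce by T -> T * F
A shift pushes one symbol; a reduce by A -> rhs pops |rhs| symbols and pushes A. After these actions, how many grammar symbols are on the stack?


Tracking the symbol stack through each action:
  Action 1: shift 'id' : push -> stack = [id] (size 1)
  Action 2: reduce by F -> id : pop 1, push F -> stack = [F] (size 1)
  Action 3: reduce by T -> F : pop 1, push T -> stack = [T] (size 1)
  Action 4: shift '*' : push -> stack = [T, *] (size 2)
  Action 5: shift 'id' : push -> stack = [T, *, id] (size 3)
  Action 6: reduce by F -> id : pop 1, push F -> stack = [T, *, F] (size 3)
  Action 7: reduce by T -> T * F : pop 3, push T -> stack = [T] (size 1)
Final stack size: 1

1


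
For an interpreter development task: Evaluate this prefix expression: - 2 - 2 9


Parsing prefix expression: - 2 - 2 9
Step 1: Innermost operation '- 2 9'
  2 - 9 = -7
Step 2: Outer operation '- 2 [-7]'
  2 - -7 = 9

9


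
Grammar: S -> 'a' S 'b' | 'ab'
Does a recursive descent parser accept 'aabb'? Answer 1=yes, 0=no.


Grammar accepts strings of the form a^n b^n (n >= 1)
Word: 'aabb'
Counting: 2 a's and 2 b's
Check: 2 == 2? Yes
Derivation (S -> aSb applied 1 time(s), then S -> ab): S => aSb => aabb
Accepted

1


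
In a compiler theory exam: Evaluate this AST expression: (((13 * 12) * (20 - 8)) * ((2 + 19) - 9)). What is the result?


Expression: (((13 * 12) * (20 - 8)) * ((2 + 19) - 9))
Evaluating step by step:
  13 * 12 = 156
  20 - 8 = 12
  156 * 12 = 1872
  2 + 19 = 21
  21 - 9 = 12
  1872 * 12 = 22464
Result: 22464

22464


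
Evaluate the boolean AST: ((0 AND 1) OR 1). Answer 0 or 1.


Step 1: Evaluate inner node
  0 AND 1 = 0
Step 2: Evaluate root node
  0 OR 1 = 1

1


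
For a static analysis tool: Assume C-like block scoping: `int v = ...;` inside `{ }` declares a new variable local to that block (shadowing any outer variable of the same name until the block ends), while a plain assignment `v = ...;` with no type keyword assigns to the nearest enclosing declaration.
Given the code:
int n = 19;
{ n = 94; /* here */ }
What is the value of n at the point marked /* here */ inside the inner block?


Analyzing scoping rules:
Outer scope: declares n = 19
Inner block: 'n = 94;' has no type keyword, so it is an assignment to the outer n (no shadowing)
Inside the block, after the assignment -> 94
Result: 94

94


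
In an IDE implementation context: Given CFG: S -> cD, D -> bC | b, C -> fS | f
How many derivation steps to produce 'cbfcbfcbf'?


Grammar: S -> cD, D -> bC | b, C -> fS | f
Deriving 'cbfcbfcbf':
Step 1: S -> cD => cD
Step 2: D -> bC => cbC
Step 3: C -> fS => cbfS
Step 4: S -> cD => cbfcD
Step 5: D -> bC => cbfcbC
Step 6: C -> fS => cbfcbfS
Step 7: S -> cD => cbfcbfcD
Step 8: D -> bC => cbfcbfcbC
Step 9: C -> f => cbfcbfcbf
Total derivation steps: 9

9


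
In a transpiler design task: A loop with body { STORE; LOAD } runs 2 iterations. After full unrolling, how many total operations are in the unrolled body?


Loop body operations: STORE, LOAD (2 ops per iteration)
Unrolling 2 iterations:
  Iteration 1: STORE, LOAD (2 ops)
  Iteration 2: STORE, LOAD (2 ops)
Total: 2 iterations * 2 ops/iter = 4 operations

4


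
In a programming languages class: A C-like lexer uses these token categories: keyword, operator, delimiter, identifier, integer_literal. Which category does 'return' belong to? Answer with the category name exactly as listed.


Token: 'return'
Checking categories:
  identifier: no
  integer_literal: no
  operator: no
  keyword: YES
  delimiter: no
Category: keyword

keyword


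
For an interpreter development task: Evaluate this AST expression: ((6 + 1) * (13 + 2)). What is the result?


Expression: ((6 + 1) * (13 + 2))
Evaluating step by step:
  6 + 1 = 7
  13 + 2 = 15
  7 * 15 = 105
Result: 105

105


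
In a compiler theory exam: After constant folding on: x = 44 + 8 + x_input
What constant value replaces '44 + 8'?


Identifying constant sub-expression:
  Original: x = 44 + 8 + x_input
  44 and 8 are both compile-time constants
  Evaluating: 44 + 8 = 52
  After folding: x = 52 + x_input

52


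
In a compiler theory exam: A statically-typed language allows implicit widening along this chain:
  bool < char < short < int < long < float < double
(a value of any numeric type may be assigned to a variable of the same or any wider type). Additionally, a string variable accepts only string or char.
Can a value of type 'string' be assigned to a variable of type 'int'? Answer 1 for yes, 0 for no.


Target variable type: int
Source value type: string
Rule: string cannot widen to any numeric type
Result: 0

0


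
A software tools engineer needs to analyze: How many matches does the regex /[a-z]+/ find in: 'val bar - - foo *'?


Pattern: /[a-z]+/ (identifiers)
Input: 'val bar - - foo *'
Scanning for matches:
  Match 1: 'val'
  Match 2: 'bar'
  Match 3: 'foo'
Total matches: 3

3


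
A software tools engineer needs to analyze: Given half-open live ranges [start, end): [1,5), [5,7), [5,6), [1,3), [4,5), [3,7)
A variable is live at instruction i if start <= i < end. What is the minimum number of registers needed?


Live ranges:
  Var0: [1, 5)
  Var1: [5, 7)
  Var2: [5, 6)
  Var3: [1, 3)
  Var4: [4, 5)
  Var5: [3, 7)
Sweep-line events (position, delta, active):
  pos=1 start -> active=1
  pos=1 start -> active=2
  pos=3 end -> active=1
  pos=3 start -> active=2
  pos=4 start -> active=3
  pos=5 end -> active=2
  pos=5 end -> active=1
  pos=5 start -> active=2
  pos=5 start -> active=3
  pos=6 end -> active=2
  pos=7 end -> active=1
  pos=7 end -> active=0
Maximum simultaneous active: 3
Minimum registers needed: 3

3


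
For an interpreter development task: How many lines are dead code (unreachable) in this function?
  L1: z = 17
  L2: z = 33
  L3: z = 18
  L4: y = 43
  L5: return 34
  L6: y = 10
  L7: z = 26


Analyzing control flow:
  L1: reachable (before return)
  L2: reachable (before return)
  L3: reachable (before return)
  L4: reachable (before return)
  L5: reachable (return statement)
  L6: DEAD (after return at L5)
  L7: DEAD (after return at L5)
Return at L5, total lines = 7
Dead lines: L6 through L7
Count: 2

2


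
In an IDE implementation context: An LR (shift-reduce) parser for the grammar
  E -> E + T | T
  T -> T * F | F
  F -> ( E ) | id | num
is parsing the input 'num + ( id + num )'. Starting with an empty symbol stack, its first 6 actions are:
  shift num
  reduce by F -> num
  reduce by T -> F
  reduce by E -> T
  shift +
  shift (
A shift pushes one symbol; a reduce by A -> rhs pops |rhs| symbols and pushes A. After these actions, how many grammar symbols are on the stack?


Tracking the symbol stack through each action:
  Action 1: shift 'num' : push -> stack = [num] (size 1)
  Action 2: reduce by F -> num : pop 1, push F -> stack = [F] (size 1)
  Action 3: reduce by T -> F : pop 1, push T -> stack = [T] (size 1)
  Action 4: reduce by E -> T : pop 1, push E -> stack = [E] (size 1)
  Action 5: shift '+' : push -> stack = [E, +] (size 2)
  Action 6: shift '(' : push -> stack = [E, +, (] (size 3)
Final stack size: 3

3


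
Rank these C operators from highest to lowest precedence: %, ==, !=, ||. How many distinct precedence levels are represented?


Looking up precedence for each operator:
  % -> precedence 6
  == -> precedence 3
  != -> precedence 3
  || -> precedence 1
Sorted highest to lowest: %, ==, !=, ||
Distinct precedence values: [6, 3, 1]
Number of distinct levels: 3

3


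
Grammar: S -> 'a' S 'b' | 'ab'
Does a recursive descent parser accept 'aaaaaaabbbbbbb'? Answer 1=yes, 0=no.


Grammar accepts strings of the form a^n b^n (n >= 1)
Word: 'aaaaaaabbbbbbb'
Counting: 7 a's and 7 b's
Check: 7 == 7? Yes
Derivation (S -> aSb applied 6 time(s), then S -> ab): S => aSb => aaSbb => aaaSbbb => aaaaSbbbb => aaaaaSbbbbb => aaaaaaSbbbbbb => aaaaaaabbbbbbb
Accepted

1


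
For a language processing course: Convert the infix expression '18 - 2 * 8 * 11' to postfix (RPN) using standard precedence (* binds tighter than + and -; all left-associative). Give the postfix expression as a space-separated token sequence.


Applying the shunting-yard algorithm:
  Operand 18 -> output
  Push '-' onto operator stack -> op-stack: [-]
  Operand 2 -> output
  Push '*' onto operator stack -> op-stack: [-, *]
  Operand 8 -> output
  See '*' (prec 2); top '*' (prec 2) >= it -> pop '*' to output
  Push '*' onto operator stack -> op-stack: [-, *]
  Operand 11 -> output
  End of input: pop '*' to output
  End of input: pop '-' to output
Postfix result: 18 2 8 * 11 * -

18 2 8 * 11 * -


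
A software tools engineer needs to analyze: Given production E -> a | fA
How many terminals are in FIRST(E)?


Production: E -> a | fA
Examining each alternative for leading terminals:
  E -> a : first terminal = 'a'
  E -> fA : first terminal = 'f'
FIRST(E) = {a, f}
Count: 2

2


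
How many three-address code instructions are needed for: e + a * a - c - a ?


Expression: e + a * a - c - a
Generating three-address code (respecting * over +/- precedence):
  Instruction 1: t1 = a * a
  Instruction 2: t2 = e + t1
  Instruction 3: t3 = t2 - c
  Instruction 4: t4 = t3 - a
Total instructions: 4

4


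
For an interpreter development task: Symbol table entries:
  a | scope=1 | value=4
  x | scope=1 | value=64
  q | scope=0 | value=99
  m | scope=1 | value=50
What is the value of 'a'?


Searching symbol table for 'a':
  a | scope=1 | value=4 <- MATCH
  x | scope=1 | value=64
  q | scope=0 | value=99
  m | scope=1 | value=50
Found 'a' at scope 1 with value 4

4


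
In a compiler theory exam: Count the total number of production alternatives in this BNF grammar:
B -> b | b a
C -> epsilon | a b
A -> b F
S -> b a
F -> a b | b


Counting alternatives per rule:
  B: 2 alternative(s)
  C: 2 alternative(s)
  A: 1 alternative(s)
  S: 1 alternative(s)
  F: 2 alternative(s)
Sum: 2 + 2 + 1 + 1 + 2 = 8

8


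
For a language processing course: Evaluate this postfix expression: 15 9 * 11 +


Processing tokens left to right:
Push 15, Push 9
Pop 15 and 9, compute 15 * 9 = 135, push 135
Push 11
Pop 135 and 11, compute 135 + 11 = 146, push 146
Stack result: 146

146


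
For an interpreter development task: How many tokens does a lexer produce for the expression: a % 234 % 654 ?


Scanning 'a % 234 % 654'
Token 1: 'a' -> identifier
Token 2: '%' -> operator
Token 3: '234' -> integer_literal
Token 4: '%' -> operator
Token 5: '654' -> integer_literal
Total tokens: 5

5


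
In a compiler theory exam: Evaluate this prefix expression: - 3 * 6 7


Parsing prefix expression: - 3 * 6 7
Step 1: Innermost operation '* 6 7'
  6 * 7 = 42
Step 2: Outer operation '- 3 [42]'
  3 - 42 = -39

-39


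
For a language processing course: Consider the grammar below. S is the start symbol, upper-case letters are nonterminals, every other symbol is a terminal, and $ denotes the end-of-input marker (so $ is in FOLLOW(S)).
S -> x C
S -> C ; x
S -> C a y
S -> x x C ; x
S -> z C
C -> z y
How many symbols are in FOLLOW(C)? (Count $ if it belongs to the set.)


S is the start symbol and does not occur in any rule body, so FOLLOW(S) = {$}.
Examining every occurrence of C in a rule body:
  S -> x C : C is at the right end -> add FOLLOW(S) = {$}
  S -> C ; x : C is followed by terminal ';' -> add ';'
  S -> C a y : C is followed by terminal 'a' -> add 'a'
  S -> x x C ; x : C is followed by terminal ';' -> add ';' (already in the set)
  S -> z C : C is at the right end -> add FOLLOW(S) = {$} (already in the set)
  C -> z y : C does not occur in the body -> contributes nothing
FOLLOW(C) = {;, a, $}
Count: 3

3


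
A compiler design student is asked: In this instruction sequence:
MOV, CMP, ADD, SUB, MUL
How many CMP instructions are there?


Scanning instruction sequence for CMP:
  Position 1: MOV
  Position 2: CMP <- MATCH
  Position 3: ADD
  Position 4: SUB
  Position 5: MUL
Matches at positions: [2]
Total CMP count: 1

1


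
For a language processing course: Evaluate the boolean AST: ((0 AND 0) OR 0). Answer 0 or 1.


Step 1: Evaluate inner node
  0 AND 0 = 0
Step 2: Evaluate root node
  0 OR 0 = 0

0


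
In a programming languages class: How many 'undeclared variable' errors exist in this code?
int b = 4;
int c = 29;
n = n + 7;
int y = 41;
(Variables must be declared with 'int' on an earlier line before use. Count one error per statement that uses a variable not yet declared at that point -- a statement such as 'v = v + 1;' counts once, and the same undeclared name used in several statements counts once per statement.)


Scanning code line by line:
  Line 1: declare 'b' -> declared = ['b']
  Line 2: declare 'c' -> declared = ['b', 'c']
  Line 3: use 'n' -> ERROR (undeclared)
  Line 4: declare 'y' -> declared = ['b', 'c', 'y']
Total undeclared variable errors: 1

1


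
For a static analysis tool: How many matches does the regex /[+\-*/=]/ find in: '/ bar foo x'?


Pattern: /[+\-*/=]/ (operators)
Input: '/ bar foo x'
Scanning for matches:
  Match 1: '/'
Total matches: 1

1


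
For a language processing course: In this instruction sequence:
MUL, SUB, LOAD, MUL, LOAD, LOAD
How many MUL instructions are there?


Scanning instruction sequence for MUL:
  Position 1: MUL <- MATCH
  Position 2: SUB
  Position 3: LOAD
  Position 4: MUL <- MATCH
  Position 5: LOAD
  Position 6: LOAD
Matches at positions: [1, 4]
Total MUL count: 2

2


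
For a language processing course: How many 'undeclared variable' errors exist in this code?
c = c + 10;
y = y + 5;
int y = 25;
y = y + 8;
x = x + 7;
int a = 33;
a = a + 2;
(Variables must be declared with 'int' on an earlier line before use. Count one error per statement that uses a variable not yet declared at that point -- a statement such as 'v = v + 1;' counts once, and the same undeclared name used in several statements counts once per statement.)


Scanning code line by line:
  Line 1: use 'c' -> ERROR (undeclared)
  Line 2: use 'y' -> ERROR (undeclared)
  Line 3: declare 'y' -> declared = ['y']
  Line 4: use 'y' -> OK (declared)
  Line 5: use 'x' -> ERROR (undeclared)
  Line 6: declare 'a' -> declared = ['a', 'y']
  Line 7: use 'a' -> OK (declared)
Total undeclared variable errors: 3

3


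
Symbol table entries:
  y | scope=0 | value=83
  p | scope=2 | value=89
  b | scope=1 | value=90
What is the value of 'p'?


Searching symbol table for 'p':
  y | scope=0 | value=83
  p | scope=2 | value=89 <- MATCH
  b | scope=1 | value=90
Found 'p' at scope 2 with value 89

89


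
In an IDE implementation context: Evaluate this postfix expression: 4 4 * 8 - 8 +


Processing tokens left to right:
Push 4, Push 4
Pop 4 and 4, compute 4 * 4 = 16, push 16
Push 8
Pop 16 and 8, compute 16 - 8 = 8, push 8
Push 8
Pop 8 and 8, compute 8 + 8 = 16, push 16
Stack result: 16

16


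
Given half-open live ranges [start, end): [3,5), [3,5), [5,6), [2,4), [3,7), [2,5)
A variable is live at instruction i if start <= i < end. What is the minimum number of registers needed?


Live ranges:
  Var0: [3, 5)
  Var1: [3, 5)
  Var2: [5, 6)
  Var3: [2, 4)
  Var4: [3, 7)
  Var5: [2, 5)
Sweep-line events (position, delta, active):
  pos=2 start -> active=1
  pos=2 start -> active=2
  pos=3 start -> active=3
  pos=3 start -> active=4
  pos=3 start -> active=5
  pos=4 end -> active=4
  pos=5 end -> active=3
  pos=5 end -> active=2
  pos=5 end -> active=1
  pos=5 start -> active=2
  pos=6 end -> active=1
  pos=7 end -> active=0
Maximum simultaneous active: 5
Minimum registers needed: 5

5


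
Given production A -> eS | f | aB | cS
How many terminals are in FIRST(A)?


Production: A -> eS | f | aB | cS
Examining each alternative for leading terminals:
  A -> eS : first terminal = 'e'
  A -> f : first terminal = 'f'
  A -> aB : first terminal = 'a'
  A -> cS : first terminal = 'c'
FIRST(A) = {a, c, e, f}
Count: 4

4


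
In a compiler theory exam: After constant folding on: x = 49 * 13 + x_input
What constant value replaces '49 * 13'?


Identifying constant sub-expression:
  Original: x = 49 * 13 + x_input
  49 and 13 are both compile-time constants
  Evaluating: 49 * 13 = 637
  After folding: x = 637 + x_input

637


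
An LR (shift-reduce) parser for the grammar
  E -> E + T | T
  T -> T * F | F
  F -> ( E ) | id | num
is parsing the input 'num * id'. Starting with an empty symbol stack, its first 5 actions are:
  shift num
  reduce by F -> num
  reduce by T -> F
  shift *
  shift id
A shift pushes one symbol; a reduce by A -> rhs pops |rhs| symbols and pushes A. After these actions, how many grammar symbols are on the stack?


Tracking the symbol stack through each action:
  Action 1: shift 'num' : push -> stack = [num] (size 1)
  Action 2: reduce by F -> num : pop 1, push F -> stack = [F] (size 1)
  Action 3: reduce by T -> F : pop 1, push T -> stack = [T] (size 1)
  Action 4: shift '*' : push -> stack = [T, *] (size 2)
  Action 5: shift 'id' : push -> stack = [T, *, id] (size 3)
Final stack size: 3

3


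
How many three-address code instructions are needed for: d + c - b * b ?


Expression: d + c - b * b
Generating three-address code (respecting * over +/- precedence):
  Instruction 1: t1 = b * b
  Instruction 2: t2 = d + c
  Instruction 3: t3 = t2 - t1
Total instructions: 3

3


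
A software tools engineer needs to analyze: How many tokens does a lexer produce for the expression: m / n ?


Scanning 'm / n'
Token 1: 'm' -> identifier
Token 2: '/' -> operator
Token 3: 'n' -> identifier
Total tokens: 3

3


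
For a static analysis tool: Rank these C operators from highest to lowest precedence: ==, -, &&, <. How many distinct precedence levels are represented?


Looking up precedence for each operator:
  == -> precedence 3
  - -> precedence 5
  && -> precedence 2
  < -> precedence 4
Sorted highest to lowest: -, <, ==, &&
Distinct precedence values: [5, 4, 3, 2]
Number of distinct levels: 4

4


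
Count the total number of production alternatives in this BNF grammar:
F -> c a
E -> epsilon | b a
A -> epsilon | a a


Counting alternatives per rule:
  F: 1 alternative(s)
  E: 2 alternative(s)
  A: 2 alternative(s)
Sum: 1 + 2 + 2 = 5

5


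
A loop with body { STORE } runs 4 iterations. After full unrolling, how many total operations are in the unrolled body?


Loop body operations: STORE (1 op per iteration)
Unrolling 4 iterations:
  Iteration 1: STORE (1 ops)
  Iteration 2: STORE (1 ops)
  Iteration 3: STORE (1 ops)
  Iteration 4: STORE (1 ops)
Total: 4 iterations * 1 ops/iter = 4 operations

4


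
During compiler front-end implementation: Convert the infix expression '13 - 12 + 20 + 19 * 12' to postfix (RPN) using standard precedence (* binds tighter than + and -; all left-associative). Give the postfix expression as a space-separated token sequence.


Applying the shunting-yard algorithm:
  Operand 13 -> output
  Push '-' onto operator stack -> op-stack: [-]
  Operand 12 -> output
  See '+' (prec 1); top '-' (prec 1) >= it -> pop '-' to output
  Push '+' onto operator stack -> op-stack: [+]
  Operand 20 -> output
  See '+' (prec 1); top '+' (prec 1) >= it -> pop '+' to output
  Push '+' onto operator stack -> op-stack: [+]
  Operand 19 -> output
  Push '*' onto operator stack -> op-stack: [+, *]
  Operand 12 -> output
  End of input: pop '*' to output
  End of input: pop '+' to output
Postfix result: 13 12 - 20 + 19 12 * +

13 12 - 20 + 19 12 * +
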